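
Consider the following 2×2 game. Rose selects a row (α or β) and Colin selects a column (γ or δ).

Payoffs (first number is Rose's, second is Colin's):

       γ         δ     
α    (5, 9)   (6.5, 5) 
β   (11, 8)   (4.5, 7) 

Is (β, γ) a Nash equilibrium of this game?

Yes

At (β, γ), Rose earns 11; switching to α would give 5, so Rose has no profitable deviation.
Colin earns 8; switching to δ would give 7, so Colin has no profitable deviation.
Neither player can gain by a unilateral deviation, so this profile is a Nash equilibrium.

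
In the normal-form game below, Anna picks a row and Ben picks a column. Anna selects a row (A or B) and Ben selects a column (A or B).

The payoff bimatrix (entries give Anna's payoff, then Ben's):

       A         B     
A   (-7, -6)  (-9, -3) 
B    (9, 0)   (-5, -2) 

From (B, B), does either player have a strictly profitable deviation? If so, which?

Ben

Anna at (B, B) earns -5; deviating to A yields -9 — not better.
Ben earns -2; deviating to A yields 0 — a strict improvement.
Only Ben has a strictly profitable deviation.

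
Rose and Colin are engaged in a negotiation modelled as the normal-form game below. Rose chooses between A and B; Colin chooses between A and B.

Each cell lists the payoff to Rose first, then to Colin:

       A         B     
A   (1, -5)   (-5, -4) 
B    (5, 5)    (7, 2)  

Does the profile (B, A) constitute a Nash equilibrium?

Yes

At (B, A), Rose earns 5; switching to A would give 1, so Rose has no profitable deviation.
Colin earns 5; switching to B would give 2, so Colin has no profitable deviation.
Neither player can gain by a unilateral deviation, so this profile is a Nash equilibrium.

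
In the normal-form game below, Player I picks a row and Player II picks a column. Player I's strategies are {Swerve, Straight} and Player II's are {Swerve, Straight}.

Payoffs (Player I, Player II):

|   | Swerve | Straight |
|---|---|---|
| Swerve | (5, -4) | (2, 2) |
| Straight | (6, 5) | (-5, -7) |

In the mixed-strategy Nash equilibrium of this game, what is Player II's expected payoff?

First find x, the probability Player I plays Swerve, from Player II's indifference between Swerve and Straight: −4x + 5(1−x) = 2x − 7(1−x), giving x = 2/3.
Since Player II is indifferent in equilibrium, Player II's expected payoff equals the payoff from either column against (2/3, 1/3). Using Swerve: −4(2/3) + 5(1/3) = -1.

-1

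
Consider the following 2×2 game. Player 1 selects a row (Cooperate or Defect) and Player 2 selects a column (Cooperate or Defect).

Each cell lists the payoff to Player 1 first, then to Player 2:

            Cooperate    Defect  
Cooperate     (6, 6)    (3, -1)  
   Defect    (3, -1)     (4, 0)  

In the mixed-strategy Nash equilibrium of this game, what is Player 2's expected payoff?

First find x, the probability Player 1 plays Cooperate, from Player 2's indifference between Cooperate and Defect: 6x − (1−x) = −x, giving x = 1/8.
Since Player 2 is indifferent in equilibrium, Player 2's expected payoff equals the payoff from either column against (1/8, 7/8). Using Cooperate: 6(1/8) − (7/8) = -1/8.

-1/8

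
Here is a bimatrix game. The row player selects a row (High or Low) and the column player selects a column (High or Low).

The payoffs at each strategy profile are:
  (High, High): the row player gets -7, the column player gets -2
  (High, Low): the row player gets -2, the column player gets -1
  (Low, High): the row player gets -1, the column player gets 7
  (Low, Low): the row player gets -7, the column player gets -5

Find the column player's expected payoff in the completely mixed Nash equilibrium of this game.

-17/13

First find x, the probability the row player plays High, from the column player's indifference between High and Low: −2x + 7(1−x) = −x − 5(1−x), giving x = 12/13.
Since the column player is indifferent in equilibrium, the column player's expected payoff equals the payoff from either column against (12/13, 1/13). Using High: −2(12/13) + 7(1/13) = -17/13.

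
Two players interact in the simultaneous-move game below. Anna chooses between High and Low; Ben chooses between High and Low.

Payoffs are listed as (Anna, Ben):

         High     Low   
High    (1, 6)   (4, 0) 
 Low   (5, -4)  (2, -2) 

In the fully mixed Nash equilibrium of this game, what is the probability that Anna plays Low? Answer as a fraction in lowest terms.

Let r be the probability that Anna plays High. In a completely mixed equilibrium, Ben must be indifferent between High and Low.
Ben's expected payoff from High is 6r − 4(1−r); from Low it is −2(1−r).
Setting these equal: 10r − 4 = 2r − 2, so r = 1/4.
Therefore Anna plays Low with probability 1 − 1/4 = 3/4.

3/4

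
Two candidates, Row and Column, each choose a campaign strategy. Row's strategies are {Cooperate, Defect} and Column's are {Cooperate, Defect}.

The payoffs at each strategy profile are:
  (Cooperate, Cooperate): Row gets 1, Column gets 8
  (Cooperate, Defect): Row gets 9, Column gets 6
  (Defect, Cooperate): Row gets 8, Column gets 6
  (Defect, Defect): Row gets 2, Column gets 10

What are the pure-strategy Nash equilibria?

(Cooperate, Cooperate): Row prefers Defect (8 > 1) — not an equilibrium.
(Cooperate, Defect): Column prefers Cooperate (8 > 6) — not an equilibrium.
(Defect, Cooperate): Column prefers Defect (10 > 6) — not an equilibrium.
(Defect, Defect): Row prefers Cooperate (9 > 2) — not an equilibrium.

none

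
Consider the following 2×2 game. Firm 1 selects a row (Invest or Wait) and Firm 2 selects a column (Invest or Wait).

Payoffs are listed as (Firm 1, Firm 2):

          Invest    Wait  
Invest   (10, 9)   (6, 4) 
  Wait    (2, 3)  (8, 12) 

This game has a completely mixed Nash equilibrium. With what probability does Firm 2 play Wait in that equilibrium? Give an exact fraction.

Let c be the probability that Firm 2 plays Invest. In a completely mixed equilibrium, Firm 1 must be indifferent between Invest and Wait.
Firm 1's expected payoff from Invest is 10c + 6(1−c); from Wait it is 2c + 8(1−c).
Setting these equal: 4c + 6 = −6c + 8, so c = 1/5.
Therefore Firm 2 plays Wait with probability 1 − 1/5 = 4/5.

4/5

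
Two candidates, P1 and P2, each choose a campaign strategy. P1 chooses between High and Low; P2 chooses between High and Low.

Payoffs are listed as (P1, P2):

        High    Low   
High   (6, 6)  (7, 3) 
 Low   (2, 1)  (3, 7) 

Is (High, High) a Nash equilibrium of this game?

At (High, High), P1 earns 6; switching to Low would give 2, so P1 has no profitable deviation.
P2 earns 6; switching to Low would give 3, so P2 has no profitable deviation.
Neither player can gain by a unilateral deviation, so this profile is a Nash equilibrium.

Yes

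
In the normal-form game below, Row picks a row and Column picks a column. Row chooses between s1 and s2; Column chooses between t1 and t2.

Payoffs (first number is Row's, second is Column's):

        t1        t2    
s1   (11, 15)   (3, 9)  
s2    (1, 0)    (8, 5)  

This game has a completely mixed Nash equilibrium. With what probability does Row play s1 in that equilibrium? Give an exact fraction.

Let p be the probability that Row plays s1. In a completely mixed equilibrium, Column must be indifferent between t1 and t2.
Column's expected payoff from t1 is 15p; from t2 it is 9p + 5(1−p).
Setting these equal: 15p = 4p + 5, so p = 5/11.

5/11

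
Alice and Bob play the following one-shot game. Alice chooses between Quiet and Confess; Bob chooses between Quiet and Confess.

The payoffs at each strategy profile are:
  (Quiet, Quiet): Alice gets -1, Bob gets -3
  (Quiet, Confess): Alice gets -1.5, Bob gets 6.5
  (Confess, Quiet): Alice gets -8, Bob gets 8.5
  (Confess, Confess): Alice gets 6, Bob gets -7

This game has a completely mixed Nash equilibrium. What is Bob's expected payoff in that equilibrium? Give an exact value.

First find p, the probability Alice plays Quiet, from Bob's indifference between Quiet and Confess: −3p + 8.5(1−p) = 6.5p − 7(1−p), giving p = 31/50.
Since Bob is indifferent in equilibrium, Bob's expected payoff equals the payoff from either column against (31/50, 19/50). Using Quiet: −3(31/50) + 8.5(19/50) = 137/100.

137/100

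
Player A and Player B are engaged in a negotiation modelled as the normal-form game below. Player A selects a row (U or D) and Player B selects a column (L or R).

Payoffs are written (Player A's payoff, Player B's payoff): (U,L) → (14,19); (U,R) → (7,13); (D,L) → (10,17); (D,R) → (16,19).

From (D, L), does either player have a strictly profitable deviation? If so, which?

Both

Player A at (D, L) earns 10; deviating to U yields 14 — a strict improvement.
Player B earns 17; deviating to R yields 19 — a strict improvement.
Both Player A and Player B have strictly profitable deviations.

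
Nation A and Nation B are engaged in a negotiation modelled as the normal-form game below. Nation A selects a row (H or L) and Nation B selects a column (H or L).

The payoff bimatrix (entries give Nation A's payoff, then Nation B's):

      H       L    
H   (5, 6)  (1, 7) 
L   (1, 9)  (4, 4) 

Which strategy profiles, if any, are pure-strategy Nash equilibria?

(H, H): Nation B prefers L (7 > 6) — not an equilibrium.
(H, L): Nation A prefers L (4 > 1) — not an equilibrium.
(L, H): Nation A prefers H (5 > 1) — not an equilibrium.
(L, L): Nation B prefers H (9 > 4) — not an equilibrium.

none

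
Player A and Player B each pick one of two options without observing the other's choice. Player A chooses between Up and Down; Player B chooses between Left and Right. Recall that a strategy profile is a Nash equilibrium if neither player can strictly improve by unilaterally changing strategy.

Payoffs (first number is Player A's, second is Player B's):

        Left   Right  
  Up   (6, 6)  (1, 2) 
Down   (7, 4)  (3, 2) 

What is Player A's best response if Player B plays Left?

Against Left, Player A earns 6 from Up and 7 from Down.
So Down is the best response.

Down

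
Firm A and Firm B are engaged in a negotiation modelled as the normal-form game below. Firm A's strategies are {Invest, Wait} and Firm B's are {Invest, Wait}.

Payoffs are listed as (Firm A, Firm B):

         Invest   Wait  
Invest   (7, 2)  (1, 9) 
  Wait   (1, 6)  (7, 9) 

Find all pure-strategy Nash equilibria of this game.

(Invest, Invest): Firm B prefers Wait (9 > 2) — not an equilibrium.
(Invest, Wait): Firm A prefers Wait (7 > 1) — not an equilibrium.
(Wait, Invest): Firm A prefers Invest (7 > 1); Firm B prefers Wait (9 > 6) — not an equilibrium.
(Wait, Wait): Firm A gets 7 ≥ 1 from Invest, and Firm B gets 9 ≥ 6 from Invest — Nash equilibrium.

(Wait, Wait)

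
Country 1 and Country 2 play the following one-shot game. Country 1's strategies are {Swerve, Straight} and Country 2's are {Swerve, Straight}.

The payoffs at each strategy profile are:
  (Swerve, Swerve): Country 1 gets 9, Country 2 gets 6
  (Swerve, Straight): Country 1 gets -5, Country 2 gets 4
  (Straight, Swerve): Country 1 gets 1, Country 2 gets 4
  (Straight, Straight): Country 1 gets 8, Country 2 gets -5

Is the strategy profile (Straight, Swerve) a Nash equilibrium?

At (Straight, Swerve), Country 1 earns 1; switching to Swerve would give 9, so Country 1 would deviate.
Country 2 earns 4; switching to Straight would give -5, so Country 2 has no profitable deviation.
Since at least one player can profitably deviate, this is not a Nash equilibrium.

No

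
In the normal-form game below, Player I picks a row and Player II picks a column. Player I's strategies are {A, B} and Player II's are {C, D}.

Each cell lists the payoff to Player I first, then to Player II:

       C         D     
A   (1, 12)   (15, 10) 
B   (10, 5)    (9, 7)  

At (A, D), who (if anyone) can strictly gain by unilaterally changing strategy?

Player II

Player I at (A, D) earns 15; deviating to B yields 9 — not better.
Player II earns 10; deviating to C yields 12 — a strict improvement.
Only Player II has a strictly profitable deviation.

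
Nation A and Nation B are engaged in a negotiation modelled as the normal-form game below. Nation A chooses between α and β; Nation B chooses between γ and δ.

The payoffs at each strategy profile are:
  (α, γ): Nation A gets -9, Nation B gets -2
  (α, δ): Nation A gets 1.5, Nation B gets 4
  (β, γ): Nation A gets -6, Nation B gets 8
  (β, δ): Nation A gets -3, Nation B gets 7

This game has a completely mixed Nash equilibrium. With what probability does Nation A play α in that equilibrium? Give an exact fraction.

1/7

Let r be the probability that Nation A plays α. In a completely mixed equilibrium, Nation B must be indifferent between γ and δ.
Nation B's expected payoff from γ is −2r + 8(1−r); from δ it is 4r + 7(1−r).
Setting these equal: −10r + 8 = −3r + 7, so r = 1/7.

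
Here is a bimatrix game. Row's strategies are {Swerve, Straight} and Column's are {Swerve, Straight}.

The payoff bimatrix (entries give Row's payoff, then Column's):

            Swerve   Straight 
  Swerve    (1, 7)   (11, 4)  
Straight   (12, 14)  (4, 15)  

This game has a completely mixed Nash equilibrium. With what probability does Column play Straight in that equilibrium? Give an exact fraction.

Let y be the probability that Column plays Swerve. In a completely mixed equilibrium, Row must be indifferent between Swerve and Straight.
Row's expected payoff from Swerve is y + 11(1−y); from Straight it is 12y + 4(1−y).
Setting these equal: −10y + 11 = 8y + 4, so y = 7/18.
Therefore Column plays Straight with probability 1 − 7/18 = 11/18.

11/18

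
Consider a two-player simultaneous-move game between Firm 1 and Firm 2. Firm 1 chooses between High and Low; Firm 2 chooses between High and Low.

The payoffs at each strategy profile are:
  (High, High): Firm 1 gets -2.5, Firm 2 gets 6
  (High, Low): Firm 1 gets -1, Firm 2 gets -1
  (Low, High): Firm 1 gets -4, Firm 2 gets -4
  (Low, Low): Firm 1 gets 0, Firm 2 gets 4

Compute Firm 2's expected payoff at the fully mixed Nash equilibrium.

First find x, the probability Firm 1 plays High, from Firm 2's indifference between High and Low: 6x − 4(1−x) = −x + 4(1−x), giving x = 8/15.
Since Firm 2 is indifferent in equilibrium, Firm 2's expected payoff equals the payoff from either column against (8/15, 7/15). Using High: 6(8/15) − 4(7/15) = 4/3.

4/3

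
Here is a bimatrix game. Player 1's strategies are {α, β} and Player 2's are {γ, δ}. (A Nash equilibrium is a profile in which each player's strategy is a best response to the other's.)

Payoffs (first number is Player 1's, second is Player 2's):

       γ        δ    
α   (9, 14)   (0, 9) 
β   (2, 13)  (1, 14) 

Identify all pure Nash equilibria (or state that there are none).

(α, γ): Player 1 gets 9 ≥ 2 from β, and Player 2 gets 14 ≥ 9 from δ — Nash equilibrium.
(α, δ): Player 1 prefers β (1 > 0); Player 2 prefers γ (14 > 9) — not an equilibrium.
(β, γ): Player 1 prefers α (9 > 2); Player 2 prefers δ (14 > 13) — not an equilibrium.
(β, δ): Player 1 gets 1 ≥ 0 from α, and Player 2 gets 14 ≥ 13 from γ — Nash equilibrium.

(α, γ) and (β, δ)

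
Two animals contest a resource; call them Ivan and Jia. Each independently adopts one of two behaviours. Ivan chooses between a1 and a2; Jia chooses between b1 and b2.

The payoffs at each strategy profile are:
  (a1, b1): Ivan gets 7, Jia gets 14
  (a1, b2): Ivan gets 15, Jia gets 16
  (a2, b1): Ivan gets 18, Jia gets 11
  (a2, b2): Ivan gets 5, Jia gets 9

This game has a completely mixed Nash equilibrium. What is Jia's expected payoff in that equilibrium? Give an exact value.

25/2

First find x, the probability Ivan plays a1, from Jia's indifference between b1 and b2: 14x + 11(1−x) = 16x + 9(1−x), giving x = 1/2.
Since Jia is indifferent in equilibrium, Jia's expected payoff equals the payoff from either column against (1/2, 1/2). Using b1: 14(1/2) + 11(1/2) = 25/2.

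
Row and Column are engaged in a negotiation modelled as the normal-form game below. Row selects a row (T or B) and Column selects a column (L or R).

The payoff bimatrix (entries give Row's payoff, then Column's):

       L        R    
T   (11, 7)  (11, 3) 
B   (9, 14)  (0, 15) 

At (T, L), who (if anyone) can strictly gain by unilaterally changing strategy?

Row at (T, L) earns 11; deviating to B yields 9 — not better.
Column earns 7; deviating to R yields 3 — not better.
Neither player can strictly improve; the profile is a Nash equilibrium.

Neither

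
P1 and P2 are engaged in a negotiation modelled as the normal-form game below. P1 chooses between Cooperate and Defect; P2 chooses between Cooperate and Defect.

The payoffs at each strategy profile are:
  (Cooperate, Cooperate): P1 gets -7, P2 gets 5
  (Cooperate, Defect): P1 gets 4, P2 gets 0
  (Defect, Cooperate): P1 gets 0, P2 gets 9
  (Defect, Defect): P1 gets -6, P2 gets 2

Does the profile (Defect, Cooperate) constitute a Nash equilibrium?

At (Defect, Cooperate), P1 earns 0; switching to Cooperate would give -7, so P1 has no profitable deviation.
P2 earns 9; switching to Defect would give 2, so P2 has no profitable deviation.
Neither player can gain by a unilateral deviation, so this profile is a Nash equilibrium.

Yes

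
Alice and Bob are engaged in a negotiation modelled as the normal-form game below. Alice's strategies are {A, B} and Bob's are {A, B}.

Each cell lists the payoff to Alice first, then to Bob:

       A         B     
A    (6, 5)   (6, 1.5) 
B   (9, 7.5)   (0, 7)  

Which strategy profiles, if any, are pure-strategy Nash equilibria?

(A, A): Alice prefers B (9 > 6) — not an equilibrium.
(A, B): Bob prefers A (5 > 1.5) — not an equilibrium.
(B, A): Alice gets 9 ≥ 6 from A, and Bob gets 7.5 ≥ 7 from B — Nash equilibrium.
(B, B): Alice prefers A (6 > 0); Bob prefers A (7.5 > 7) — not an equilibrium.

(B, A)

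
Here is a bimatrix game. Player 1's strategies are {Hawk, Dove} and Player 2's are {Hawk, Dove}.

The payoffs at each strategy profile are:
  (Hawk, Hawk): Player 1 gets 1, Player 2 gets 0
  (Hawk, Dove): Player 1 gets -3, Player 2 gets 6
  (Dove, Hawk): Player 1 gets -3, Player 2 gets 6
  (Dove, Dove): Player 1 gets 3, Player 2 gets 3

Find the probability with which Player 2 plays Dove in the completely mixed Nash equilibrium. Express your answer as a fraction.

Let y be the probability that Player 2 plays Hawk. In a completely mixed equilibrium, Player 1 must be indifferent between Hawk and Dove.
Player 1's expected payoff from Hawk is y − 3(1−y); from Dove it is −3y + 3(1−y).
Setting these equal: 4y − 3 = −6y + 3, so y = 3/5.
Therefore Player 2 plays Dove with probability 1 − 3/5 = 2/5.

2/5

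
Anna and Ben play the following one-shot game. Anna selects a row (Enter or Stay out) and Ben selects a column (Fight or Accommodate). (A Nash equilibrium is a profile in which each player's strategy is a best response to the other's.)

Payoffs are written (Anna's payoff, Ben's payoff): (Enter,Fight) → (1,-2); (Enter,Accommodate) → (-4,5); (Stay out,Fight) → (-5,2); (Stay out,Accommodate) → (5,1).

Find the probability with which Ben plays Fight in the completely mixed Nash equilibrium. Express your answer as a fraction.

Let q be the probability that Ben plays Fight. In a completely mixed equilibrium, Anna must be indifferent between Enter and Stay out.
Anna's expected payoff from Enter is q − 4(1−q); from Stay out it is −5q + 5(1−q).
Setting these equal: 5q − 4 = −10q + 5, so q = 3/5.

3/5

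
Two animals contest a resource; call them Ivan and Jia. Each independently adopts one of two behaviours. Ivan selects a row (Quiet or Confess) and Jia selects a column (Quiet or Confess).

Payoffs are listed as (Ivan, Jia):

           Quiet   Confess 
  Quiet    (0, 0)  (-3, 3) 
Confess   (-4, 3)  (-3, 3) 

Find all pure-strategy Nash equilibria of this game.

(Quiet, Quiet): Jia prefers Confess (3 > 0) — not an equilibrium.
(Quiet, Confess): Ivan gets -3 ≥ -3 from Confess, and Jia gets 3 ≥ 0 from Quiet — Nash equilibrium.
(Confess, Quiet): Ivan prefers Quiet (0 > -4) — not an equilibrium.
(Confess, Confess): Ivan gets -3 ≥ -3 from Quiet, and Jia gets 3 ≥ 3 from Quiet — Nash equilibrium.

(Quiet, Confess) and (Confess, Confess)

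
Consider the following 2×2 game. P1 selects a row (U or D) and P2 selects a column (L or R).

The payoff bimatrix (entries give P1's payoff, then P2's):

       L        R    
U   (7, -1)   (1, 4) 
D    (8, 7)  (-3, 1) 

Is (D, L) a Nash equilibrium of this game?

Yes

At (D, L), P1 earns 8; switching to U would give 7, so P1 has no profitable deviation.
P2 earns 7; switching to R would give 1, so P2 has no profitable deviation.
Neither player can gain by a unilateral deviation, so this profile is a Nash equilibrium.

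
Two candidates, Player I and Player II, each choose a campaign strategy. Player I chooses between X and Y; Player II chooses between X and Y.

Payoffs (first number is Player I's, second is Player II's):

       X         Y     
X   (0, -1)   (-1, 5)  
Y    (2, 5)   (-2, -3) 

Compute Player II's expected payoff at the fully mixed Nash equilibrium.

11/7

First find p, the probability Player I plays X, from Player II's indifference between X and Y: −p + 5(1−p) = 5p − 3(1−p), giving p = 4/7.
Since Player II is indifferent in equilibrium, Player II's expected payoff equals the payoff from either column against (4/7, 3/7). Using X: −(4/7) + 5(3/7) = 11/7.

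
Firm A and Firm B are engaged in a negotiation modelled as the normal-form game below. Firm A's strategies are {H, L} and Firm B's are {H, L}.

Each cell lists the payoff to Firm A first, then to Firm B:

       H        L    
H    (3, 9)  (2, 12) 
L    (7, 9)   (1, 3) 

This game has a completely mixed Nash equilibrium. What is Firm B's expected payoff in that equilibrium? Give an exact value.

First find p, the probability Firm A plays H, from Firm B's indifference between H and L: 9p + 9(1−p) = 12p + 3(1−p), giving p = 2/3.
Since Firm B is indifferent in equilibrium, Firm B's expected payoff equals the payoff from either column against (2/3, 1/3). Using H: 9(2/3) + 9(1/3) = 9.

9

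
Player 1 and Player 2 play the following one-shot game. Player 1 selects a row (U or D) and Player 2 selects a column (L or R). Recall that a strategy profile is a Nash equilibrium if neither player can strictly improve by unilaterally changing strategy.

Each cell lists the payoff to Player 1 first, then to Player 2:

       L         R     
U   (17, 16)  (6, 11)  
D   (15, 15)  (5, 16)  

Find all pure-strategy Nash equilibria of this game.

(U, L): Player 1 gets 17 ≥ 15 from D, and Player 2 gets 16 ≥ 11 from R — Nash equilibrium.
(U, R): Player 2 prefers L (16 > 11) — not an equilibrium.
(D, L): Player 1 prefers U (17 > 15); Player 2 prefers R (16 > 15) — not an equilibrium.
(D, R): Player 1 prefers U (6 > 5) — not an equilibrium.

(U, L)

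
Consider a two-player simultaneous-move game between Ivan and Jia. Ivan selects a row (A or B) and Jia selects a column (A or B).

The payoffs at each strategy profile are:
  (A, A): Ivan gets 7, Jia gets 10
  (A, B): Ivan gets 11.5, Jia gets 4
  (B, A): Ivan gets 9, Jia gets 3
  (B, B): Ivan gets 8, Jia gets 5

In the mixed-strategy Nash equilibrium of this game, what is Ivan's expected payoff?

95/11

First find y, the probability Jia plays A, from Ivan's indifference between A and B: 7y + 11.5(1−y) = 9y + 8(1−y), giving y = 7/11.
Since Ivan is indifferent in equilibrium, Ivan's expected payoff equals the payoff from either row against (7/11, 4/11). Using A: 7(7/11) + 11.5(4/11) = 95/11.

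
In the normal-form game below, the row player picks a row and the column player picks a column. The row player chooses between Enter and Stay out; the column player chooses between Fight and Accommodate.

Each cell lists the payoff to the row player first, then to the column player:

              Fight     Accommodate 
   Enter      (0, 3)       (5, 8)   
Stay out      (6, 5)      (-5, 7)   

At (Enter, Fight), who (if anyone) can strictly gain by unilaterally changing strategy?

Both

The row player at (Enter, Fight) earns 0; deviating to Stay out yields 6 — a strict improvement.
The column player earns 3; deviating to Accommodate yields 8 — a strict improvement.
Both the row player and the column player have strictly profitable deviations.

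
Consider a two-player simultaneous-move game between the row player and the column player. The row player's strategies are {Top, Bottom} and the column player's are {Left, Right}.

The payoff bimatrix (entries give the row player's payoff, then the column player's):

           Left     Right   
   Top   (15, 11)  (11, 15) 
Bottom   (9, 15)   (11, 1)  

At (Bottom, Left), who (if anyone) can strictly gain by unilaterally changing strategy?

The row player at (Bottom, Left) earns 9; deviating to Top yields 15 — a strict improvement.
The column player earns 15; deviating to Right yields 1 — not better.
Only the row player has a strictly profitable deviation.

The row player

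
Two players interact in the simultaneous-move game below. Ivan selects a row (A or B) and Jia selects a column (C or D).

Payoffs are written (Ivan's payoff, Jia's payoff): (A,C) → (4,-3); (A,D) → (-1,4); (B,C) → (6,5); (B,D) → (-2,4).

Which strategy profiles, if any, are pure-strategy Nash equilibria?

(A, C): Ivan prefers B (6 > 4); Jia prefers D (4 > -3) — not an equilibrium.
(A, D): Ivan gets -1 ≥ -2 from B, and Jia gets 4 ≥ -3 from C — Nash equilibrium.
(B, C): Ivan gets 6 ≥ 4 from A, and Jia gets 5 ≥ 4 from D — Nash equilibrium.
(B, D): Ivan prefers A (-1 > -2); Jia prefers C (5 > 4) — not an equilibrium.

(A, D) and (B, C)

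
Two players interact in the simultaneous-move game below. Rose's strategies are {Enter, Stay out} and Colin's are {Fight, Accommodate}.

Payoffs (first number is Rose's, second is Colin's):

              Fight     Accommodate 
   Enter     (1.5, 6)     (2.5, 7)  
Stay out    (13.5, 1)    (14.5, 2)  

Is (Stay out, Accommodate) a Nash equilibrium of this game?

Yes

At (Stay out, Accommodate), Rose earns 14.5; switching to Enter would give 2.5, so Rose has no profitable deviation.
Colin earns 2; switching to Fight would give 1, so Colin has no profitable deviation.
Neither player can gain by a unilateral deviation, so this profile is a Nash equilibrium.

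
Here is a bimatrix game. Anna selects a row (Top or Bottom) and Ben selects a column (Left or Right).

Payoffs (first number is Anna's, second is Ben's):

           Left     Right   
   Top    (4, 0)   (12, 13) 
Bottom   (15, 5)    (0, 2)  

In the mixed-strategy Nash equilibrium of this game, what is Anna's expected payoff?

180/23

First find q, the probability Ben plays Left, from Anna's indifference between Top and Bottom: 4q + 12(1−q) = 15q, giving q = 12/23.
Since Anna is indifferent in equilibrium, Anna's expected payoff equals the payoff from either row against (12/23, 11/23). Using Top: 4(12/23) + 12(11/23) = 180/23.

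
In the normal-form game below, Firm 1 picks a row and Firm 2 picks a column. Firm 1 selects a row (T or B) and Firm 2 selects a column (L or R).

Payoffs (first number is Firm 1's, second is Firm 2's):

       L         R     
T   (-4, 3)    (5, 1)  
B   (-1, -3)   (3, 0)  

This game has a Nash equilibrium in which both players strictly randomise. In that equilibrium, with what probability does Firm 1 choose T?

Let r be the probability that Firm 1 plays T. In a completely mixed equilibrium, Firm 2 must be indifferent between L and R.
Firm 2's expected payoff from L is 3r − 3(1−r); from R it is r.
Setting these equal: 6r − 3 = r, so r = 3/5.

3/5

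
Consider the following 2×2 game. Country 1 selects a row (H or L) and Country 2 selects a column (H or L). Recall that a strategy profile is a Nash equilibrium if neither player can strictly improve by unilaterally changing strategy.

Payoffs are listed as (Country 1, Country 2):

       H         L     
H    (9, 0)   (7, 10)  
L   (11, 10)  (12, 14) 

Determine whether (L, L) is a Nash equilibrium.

At (L, L), Country 1 earns 12; switching to H would give 7, so Country 1 has no profitable deviation.
Country 2 earns 14; switching to H would give 10, so Country 2 has no profitable deviation.
Neither player can gain by a unilateral deviation, so this profile is a Nash equilibrium.

Yes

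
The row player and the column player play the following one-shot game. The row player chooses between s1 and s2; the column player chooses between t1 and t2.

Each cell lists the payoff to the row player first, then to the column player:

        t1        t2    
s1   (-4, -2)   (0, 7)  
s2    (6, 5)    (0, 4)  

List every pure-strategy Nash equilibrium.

(s1, t1): the row player prefers s2 (6 > -4); the column player prefers t2 (7 > -2) — not an equilibrium.
(s1, t2): the row player gets 0 ≥ 0 from s2, and the column player gets 7 ≥ -2 from t1 — Nash equilibrium.
(s2, t1): the row player gets 6 ≥ -4 from s1, and the column player gets 5 ≥ 4 from t2 — Nash equilibrium.
(s2, t2): the column player prefers t1 (5 > 4) — not an equilibrium.

(s1, t2) and (s2, t1)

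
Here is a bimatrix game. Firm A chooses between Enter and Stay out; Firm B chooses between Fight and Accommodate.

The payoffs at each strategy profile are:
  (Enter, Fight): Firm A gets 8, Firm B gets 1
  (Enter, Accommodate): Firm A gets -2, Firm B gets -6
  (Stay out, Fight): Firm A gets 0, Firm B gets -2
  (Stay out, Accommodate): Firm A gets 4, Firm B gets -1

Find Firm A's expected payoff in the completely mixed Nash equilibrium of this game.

16/7

First find q, the probability Firm B plays Fight, from Firm A's indifference between Enter and Stay out: 8q − 2(1−q) = 4(1−q), giving q = 3/7.
Since Firm A is indifferent in equilibrium, Firm A's expected payoff equals the payoff from either row against (3/7, 4/7). Using Enter: 8(3/7) − 2(4/7) = 16/7.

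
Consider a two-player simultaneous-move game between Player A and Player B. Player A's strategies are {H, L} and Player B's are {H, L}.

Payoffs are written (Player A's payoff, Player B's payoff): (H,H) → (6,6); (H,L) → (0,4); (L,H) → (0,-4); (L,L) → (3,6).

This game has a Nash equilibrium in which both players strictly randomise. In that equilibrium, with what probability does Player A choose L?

1/6

Let x be the probability that Player A plays H. In a completely mixed equilibrium, Player B must be indifferent between H and L.
Player B's expected payoff from H is 6x − 4(1−x); from L it is 4x + 6(1−x).
Setting these equal: 10x − 4 = −2x + 6, so x = 5/6.
Therefore Player A plays L with probability 1 − 5/6 = 1/6.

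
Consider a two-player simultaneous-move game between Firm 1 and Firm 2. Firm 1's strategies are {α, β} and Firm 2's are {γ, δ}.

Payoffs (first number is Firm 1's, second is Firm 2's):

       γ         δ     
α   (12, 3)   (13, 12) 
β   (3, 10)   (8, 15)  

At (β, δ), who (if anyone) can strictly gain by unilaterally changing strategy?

Firm 1

Firm 1 at (β, δ) earns 8; deviating to α yields 13 — a strict improvement.
Firm 2 earns 15; deviating to γ yields 10 — not better.
Only Firm 1 has a strictly profitable deviation.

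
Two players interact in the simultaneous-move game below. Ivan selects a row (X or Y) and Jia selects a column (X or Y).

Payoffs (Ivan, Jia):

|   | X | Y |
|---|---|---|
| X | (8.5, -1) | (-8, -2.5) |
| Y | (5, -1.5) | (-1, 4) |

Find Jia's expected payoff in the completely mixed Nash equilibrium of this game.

First find x, the probability Ivan plays X, from Jia's indifference between X and Y: −x − 1.5(1−x) = −2.5x + 4(1−x), giving x = 11/14.
Since Jia is indifferent in equilibrium, Jia's expected payoff equals the payoff from either column against (11/14, 3/14). Using X: −(11/14) − 1.5(3/14) = -31/28.

-31/28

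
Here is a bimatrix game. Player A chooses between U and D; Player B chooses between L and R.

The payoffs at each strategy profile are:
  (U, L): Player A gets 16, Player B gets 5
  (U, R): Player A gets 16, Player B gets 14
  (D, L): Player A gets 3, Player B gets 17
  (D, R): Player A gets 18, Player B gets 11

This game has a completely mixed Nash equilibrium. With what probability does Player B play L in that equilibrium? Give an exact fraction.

Let c be the probability that Player B plays L. In a completely mixed equilibrium, Player A must be indifferent between U and D.
Player A's expected payoff from U is 16c + 16(1−c); from D it is 3c + 18(1−c).
Setting these equal: 16 = −15c + 18, so c = 2/15.

2/15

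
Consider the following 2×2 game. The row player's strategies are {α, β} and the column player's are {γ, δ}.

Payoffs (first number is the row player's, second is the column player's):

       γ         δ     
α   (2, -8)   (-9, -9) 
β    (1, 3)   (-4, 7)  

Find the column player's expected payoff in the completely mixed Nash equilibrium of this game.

-29/5

First find x, the probability the row player plays α, from the column player's indifference between γ and δ: −8x + 3(1−x) = −9x + 7(1−x), giving x = 4/5.
Since the column player is indifferent in equilibrium, the column player's expected payoff equals the payoff from either column against (4/5, 1/5). Using γ: −8(4/5) + 3(1/5) = -29/5.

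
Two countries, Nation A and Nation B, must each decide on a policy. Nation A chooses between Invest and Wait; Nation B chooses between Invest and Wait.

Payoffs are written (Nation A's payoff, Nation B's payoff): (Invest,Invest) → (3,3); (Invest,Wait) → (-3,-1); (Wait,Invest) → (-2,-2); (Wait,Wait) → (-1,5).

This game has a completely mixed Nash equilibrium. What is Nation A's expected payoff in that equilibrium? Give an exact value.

-9/7

First find q, the probability Nation B plays Invest, from Nation A's indifference between Invest and Wait: 3q − 3(1−q) = −2q − (1−q), giving q = 2/7.
Since Nation A is indifferent in equilibrium, Nation A's expected payoff equals the payoff from either row against (2/7, 5/7). Using Invest: 3(2/7) − 3(5/7) = -9/7.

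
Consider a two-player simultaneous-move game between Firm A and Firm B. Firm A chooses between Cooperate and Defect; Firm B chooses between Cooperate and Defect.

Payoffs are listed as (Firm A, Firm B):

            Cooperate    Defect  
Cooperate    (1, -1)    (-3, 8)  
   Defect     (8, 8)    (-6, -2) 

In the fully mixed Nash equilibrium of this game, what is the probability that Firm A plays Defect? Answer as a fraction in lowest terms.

9/19

Let x be the probability that Firm A plays Cooperate. In a completely mixed equilibrium, Firm B must be indifferent between Cooperate and Defect.
Firm B's expected payoff from Cooperate is −x + 8(1−x); from Defect it is 8x − 2(1−x).
Setting these equal: −9x + 8 = 10x − 2, so x = 10/19.
Therefore Firm A plays Defect with probability 1 − 10/19 = 9/19.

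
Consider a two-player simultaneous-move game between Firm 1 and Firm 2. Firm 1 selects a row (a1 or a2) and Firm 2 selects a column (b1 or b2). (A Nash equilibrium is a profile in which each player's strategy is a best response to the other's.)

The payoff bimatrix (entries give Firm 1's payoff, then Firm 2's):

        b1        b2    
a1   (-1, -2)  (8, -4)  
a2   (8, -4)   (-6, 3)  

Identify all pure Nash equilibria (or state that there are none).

(a1, b1): Firm 1 prefers a2 (8 > -1) — not an equilibrium.
(a1, b2): Firm 2 prefers b1 (-2 > -4) — not an equilibrium.
(a2, b1): Firm 2 prefers b2 (3 > -4) — not an equilibrium.
(a2, b2): Firm 1 prefers a1 (8 > -6) — not an equilibrium.

none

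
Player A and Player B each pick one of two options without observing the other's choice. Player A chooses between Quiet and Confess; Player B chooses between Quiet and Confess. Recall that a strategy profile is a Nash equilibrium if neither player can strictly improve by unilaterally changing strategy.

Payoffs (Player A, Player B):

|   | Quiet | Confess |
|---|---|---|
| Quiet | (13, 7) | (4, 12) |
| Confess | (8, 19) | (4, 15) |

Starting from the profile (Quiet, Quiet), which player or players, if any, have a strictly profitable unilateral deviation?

Player A at (Quiet, Quiet) earns 13; deviating to Confess yields 8 — not better.
Player B earns 7; deviating to Confess yields 12 — a strict improvement.
Only Player B has a strictly profitable deviation.

Player B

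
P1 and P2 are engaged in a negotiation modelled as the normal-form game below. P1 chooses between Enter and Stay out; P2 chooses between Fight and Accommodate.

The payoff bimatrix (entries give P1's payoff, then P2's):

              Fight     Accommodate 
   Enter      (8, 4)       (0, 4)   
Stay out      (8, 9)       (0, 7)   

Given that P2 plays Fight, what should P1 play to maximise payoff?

Against Fight, P1 earns 8 from Enter and 8 from Stay out.
So either strategy is a best response.

either — both Enter and Stay out are best responses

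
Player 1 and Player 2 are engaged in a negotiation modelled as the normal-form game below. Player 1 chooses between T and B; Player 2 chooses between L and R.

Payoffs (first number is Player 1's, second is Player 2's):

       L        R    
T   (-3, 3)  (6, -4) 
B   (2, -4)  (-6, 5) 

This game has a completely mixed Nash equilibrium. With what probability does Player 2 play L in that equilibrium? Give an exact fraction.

12/17

Let q be the probability that Player 2 plays L. In a completely mixed equilibrium, Player 1 must be indifferent between T and B.
Player 1's expected payoff from T is −3q + 6(1−q); from B it is 2q − 6(1−q).
Setting these equal: −9q + 6 = 8q − 6, so q = 12/17.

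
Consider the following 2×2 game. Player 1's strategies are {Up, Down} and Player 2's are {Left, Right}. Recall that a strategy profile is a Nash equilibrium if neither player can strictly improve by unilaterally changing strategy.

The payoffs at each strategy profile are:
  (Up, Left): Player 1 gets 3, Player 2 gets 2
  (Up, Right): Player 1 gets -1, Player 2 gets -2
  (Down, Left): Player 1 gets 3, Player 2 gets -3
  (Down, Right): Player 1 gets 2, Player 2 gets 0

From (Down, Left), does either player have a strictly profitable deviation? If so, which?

Player 2

Player 1 at (Down, Left) earns 3; deviating to Up yields 3 — not better.
Player 2 earns -3; deviating to Right yields 0 — a strict improvement.
Only Player 2 has a strictly profitable deviation.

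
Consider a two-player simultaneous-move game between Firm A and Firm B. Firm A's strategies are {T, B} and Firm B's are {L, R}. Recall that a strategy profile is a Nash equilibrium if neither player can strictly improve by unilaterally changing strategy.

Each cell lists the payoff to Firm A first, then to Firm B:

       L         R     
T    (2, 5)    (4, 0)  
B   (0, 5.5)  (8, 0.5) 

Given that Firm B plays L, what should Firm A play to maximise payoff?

Against L, Firm A earns 2 from T and 0 from B.
So T is the best response.

T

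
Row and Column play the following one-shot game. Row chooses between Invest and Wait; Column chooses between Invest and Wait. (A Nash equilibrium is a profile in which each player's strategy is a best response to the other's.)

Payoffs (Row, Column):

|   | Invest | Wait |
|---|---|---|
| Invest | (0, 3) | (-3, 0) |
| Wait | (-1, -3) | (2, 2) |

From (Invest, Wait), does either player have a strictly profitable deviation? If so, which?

Row at (Invest, Wait) earns -3; deviating to Wait yields 2 — a strict improvement.
Column earns 0; deviating to Invest yields 3 — a strict improvement.
Both Row and Column have strictly profitable deviations.

Both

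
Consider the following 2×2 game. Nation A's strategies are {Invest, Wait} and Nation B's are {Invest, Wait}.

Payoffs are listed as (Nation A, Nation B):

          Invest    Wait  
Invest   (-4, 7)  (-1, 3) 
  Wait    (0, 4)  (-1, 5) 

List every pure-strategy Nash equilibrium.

(Invest, Invest): Nation A prefers Wait (0 > -4) — not an equilibrium.
(Invest, Wait): Nation B prefers Invest (7 > 3) — not an equilibrium.
(Wait, Invest): Nation B prefers Wait (5 > 4) — not an equilibrium.
(Wait, Wait): Nation A gets -1 ≥ -1 from Invest, and Nation B gets 5 ≥ 4 from Invest — Nash equilibrium.

(Wait, Wait)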